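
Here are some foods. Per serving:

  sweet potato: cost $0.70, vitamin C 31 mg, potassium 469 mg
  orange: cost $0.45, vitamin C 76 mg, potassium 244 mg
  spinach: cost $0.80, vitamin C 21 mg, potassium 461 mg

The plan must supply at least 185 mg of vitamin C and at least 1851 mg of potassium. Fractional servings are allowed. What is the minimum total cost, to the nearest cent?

$2.85

sweet potato only: max(185/31, 1851/469) = 5.968 servings → $4.18.
orange only: max(185/76, 1851/244) = 7.586 servings → $3.41.
spinach only: max(185/21, 1851/461) = 8.81 servings → $7.05.
sweet potato + orange with both tight: 3.402 servings and 1.046 servings → $2.85.
sweet potato + spinach: the both-tight solution has a negative serving — not a feasible corner.
orange + spinach with both tight: 1.552 servings and 3.194 servings → $3.25.
Cheapest feasible corner: $2.85.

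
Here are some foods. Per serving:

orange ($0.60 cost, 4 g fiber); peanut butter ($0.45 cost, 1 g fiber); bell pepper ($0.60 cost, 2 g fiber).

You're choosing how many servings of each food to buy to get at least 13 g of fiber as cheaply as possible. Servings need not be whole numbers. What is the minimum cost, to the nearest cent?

Cost per g of fiber: orange $0.1500, bell pepper $0.3000, peanut butter $0.4500.
With no serving limits, use only orange: 13 g / 4 g = 3.25 servings × $0.60 = $1.95.

$1.95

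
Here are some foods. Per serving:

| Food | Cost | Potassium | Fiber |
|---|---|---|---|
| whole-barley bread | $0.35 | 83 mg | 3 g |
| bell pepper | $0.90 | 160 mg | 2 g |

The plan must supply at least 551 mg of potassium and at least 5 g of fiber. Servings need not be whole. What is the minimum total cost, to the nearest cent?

whole-barley bread only: max(551/83, 5/3) = 6.639 servings → $2.32.
bell pepper only: max(551/160, 5/2) = 3.444 servings → $3.10.
whole-barley bread + bell pepper with both targets exact would need a negative amount; discard.
So the least-cost plan costs $2.32.

$2.32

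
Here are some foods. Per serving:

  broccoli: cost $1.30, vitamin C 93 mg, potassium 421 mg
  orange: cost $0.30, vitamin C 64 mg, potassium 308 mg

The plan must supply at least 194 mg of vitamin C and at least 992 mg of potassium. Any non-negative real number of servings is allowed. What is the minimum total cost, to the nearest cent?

$0.97

The cheapest plan sits at a corner of the feasible region — with two constraints it uses at most two foods.
broccoli only: max(194/93, 992/421) = 2.356 servings → $3.06.
orange only: max(194/64, 992/308) = 3.221 servings → $0.97.
broccoli + orange with both targets exact would need a negative amount; discard.
The minimum over all feasible corners is $0.97.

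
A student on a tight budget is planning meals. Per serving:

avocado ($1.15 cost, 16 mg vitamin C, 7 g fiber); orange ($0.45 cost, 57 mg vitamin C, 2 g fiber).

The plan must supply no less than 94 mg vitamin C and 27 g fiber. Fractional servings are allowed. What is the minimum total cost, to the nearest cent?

$4.51

Check every corner: each single food scaled to meet both minima, and each pair solved so both constraints bind.
avocado only: max(94/16, 27/7) = 5.875 servings → $6.76.
orange only: max(94/57, 27/2) = 13.5 servings → $6.08.
avocado + orange with both tight: 3.681 servings and 0.6158 servings → $4.51.
So the least-cost plan costs $4.51.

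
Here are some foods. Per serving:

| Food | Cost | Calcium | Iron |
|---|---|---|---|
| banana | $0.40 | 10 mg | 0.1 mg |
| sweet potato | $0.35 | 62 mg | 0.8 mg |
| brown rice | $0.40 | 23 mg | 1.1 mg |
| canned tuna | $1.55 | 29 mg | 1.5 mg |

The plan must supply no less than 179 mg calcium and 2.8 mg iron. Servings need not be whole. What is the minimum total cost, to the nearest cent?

$1.18

The cheapest plan sits at a corner of the feasible region — with two constraints it uses at most two foods.
banana only: max(179/10, 2.8/0.1) = 28 servings → $11.20.
sweet potato only: max(179/62, 2.8/0.8) = 3.5 servings → $1.23.
brown rice only: max(179/23, 2.8/1.1) = 7.783 servings → $3.11.
canned tuna only: max(179/29, 2.8/1.5) = 6.172 servings → $9.57.
banana + sweet potato: intersection lies outside the first quadrant.
banana + brown rice with both tight: 15.23 servings and 1.161 servings → $6.56.
banana + canned tuna with both tight: 15.48 servings and 0.8347 servings → $7.49.
sweet potato + brown rice with both tight: 2.661 servings and 0.6104 servings → $1.18.
sweet potato + canned tuna with both tight: 2.683 servings and 0.4355 servings → $1.61.
brown rice + canned tuna with both targets exact would need a negative amount; discard.
Cheapest feasible corner: $1.18.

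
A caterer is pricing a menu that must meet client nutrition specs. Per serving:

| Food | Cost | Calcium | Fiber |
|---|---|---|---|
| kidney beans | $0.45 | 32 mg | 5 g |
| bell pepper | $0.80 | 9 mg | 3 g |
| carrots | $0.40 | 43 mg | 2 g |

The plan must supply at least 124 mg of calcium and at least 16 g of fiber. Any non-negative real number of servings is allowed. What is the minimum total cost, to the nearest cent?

$1.60

Minimising a linear cost over {calcium ≥ 124, fiber ≥ 16, servings ≥ 0} — the optimum is at a vertex, using one or two foods.
kidney beans only: max(124/32, 16/5) = 3.875 servings → $1.74.
bell pepper only: max(124/9, 16/3) = 13.78 servings → $11.02.
carrots only: max(124/43, 16/2) = 8 servings → $3.20.
kidney beans + bell pepper: intersection lies outside the first quadrant.
kidney beans + carrots with both tight: 2.914 servings and 0.7152 servings → $1.60.
bell pepper + carrots with both tight: 3.964 servings and 2.054 servings → $3.99.
The minimum over all feasible corners is $1.60.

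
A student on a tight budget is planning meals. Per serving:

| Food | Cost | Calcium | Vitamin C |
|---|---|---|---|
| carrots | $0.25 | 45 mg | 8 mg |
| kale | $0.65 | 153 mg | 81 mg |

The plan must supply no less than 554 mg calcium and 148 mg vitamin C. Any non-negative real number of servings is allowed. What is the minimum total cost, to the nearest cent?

Minimising a linear cost over {calcium ≥ 554, vitamin C ≥ 148, servings ≥ 0} — the optimum is at a vertex, using one or two foods.
carrots only: max(554/45, 148/8) = 18.5 servings → $4.62.
kale only: max(554/153, 148/81) = 3.621 servings → $2.35.
carrots + kale with both tight: 9.182 servings and 0.9203 servings → $2.89.
The minimum over all feasible corners is $2.35.

$2.35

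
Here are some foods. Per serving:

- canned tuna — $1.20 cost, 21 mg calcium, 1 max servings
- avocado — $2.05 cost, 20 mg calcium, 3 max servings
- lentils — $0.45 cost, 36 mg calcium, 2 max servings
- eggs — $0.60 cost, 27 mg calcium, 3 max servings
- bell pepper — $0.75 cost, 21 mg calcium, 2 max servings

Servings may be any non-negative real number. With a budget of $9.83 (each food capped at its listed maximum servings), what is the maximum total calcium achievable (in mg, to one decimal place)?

259.2 mg

Calcium per dollar: lentils 80, eggs 45, bell pepper 28, canned tuna 17.5, avocado 9.756.
Take 2 servings of lentils: spends $0.90, +72.0 mg calcium (running total 72.0 mg).
Take 3 servings of eggs: spends $1.80, +81.0 mg calcium (running total 153.0 mg).
Take 2 servings of bell pepper: spends $1.50, +42.0 mg calcium (running total 195.0 mg).
Take 1 serving of canned tuna: spends $1.20, +21.0 mg calcium (running total 216.0 mg).
Take 2.161 servings of avocado: spends $4.43, +43.2 mg calcium (running total 259.2 mg).
Filling greedily by calcium-per-dollar is optimal for one linear limit, giving 259.2 mg.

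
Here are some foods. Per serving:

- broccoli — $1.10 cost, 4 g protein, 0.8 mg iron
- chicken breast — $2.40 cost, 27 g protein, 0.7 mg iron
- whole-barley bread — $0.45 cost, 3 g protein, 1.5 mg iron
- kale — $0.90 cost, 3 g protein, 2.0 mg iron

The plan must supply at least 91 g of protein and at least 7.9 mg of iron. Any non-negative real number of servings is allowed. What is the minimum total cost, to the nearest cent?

With two linear requirements the optimum uses one or two foods; enumerate the corners.
broccoli only: max(91/4, 7.9/0.8) = 22.75 servings → $25.02.
chicken breast only: max(91/27, 7.9/0.7) = 11.29 servings → $27.09.
whole-barley bread only: max(91/3, 7.9/1.5) = 30.33 servings → $13.65.
kale only: max(91/3, 7.9/2.0) = 30.33 servings → $27.30.
broccoli + chicken breast with both tight: 7.957 servings and 2.191 servings → $14.01.
broccoli + whole-barley bread with both targets exact would need a negative amount; discard.
broccoli + kale: intersection lies outside the first quadrant.
chicken breast + whole-barley bread with both tight: 2.938 servings and 3.896 servings → $8.80.
chicken breast + kale with both tight: 3.05 servings and 2.882 servings → $9.91.
whole-barley bread + kale: intersection lies outside the first quadrant.
Cheapest feasible corner: $8.80.

$8.80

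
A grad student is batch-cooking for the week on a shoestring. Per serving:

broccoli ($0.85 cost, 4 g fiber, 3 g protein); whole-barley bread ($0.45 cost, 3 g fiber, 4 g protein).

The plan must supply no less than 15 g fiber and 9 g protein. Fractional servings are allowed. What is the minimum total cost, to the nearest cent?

A basic optimal solution has at most two foods positive. Try each food alone and each pair with both targets met exactly.
broccoli only: max(15/4, 9/3) = 3.75 servings → $3.19.
whole-barley bread only: max(15/3, 9/4) = 5 servings → $2.25.
broccoli + whole-barley bread: the both-tight solution has a negative serving — not a feasible corner.
The minimum over all feasible corners is $2.25.

$2.25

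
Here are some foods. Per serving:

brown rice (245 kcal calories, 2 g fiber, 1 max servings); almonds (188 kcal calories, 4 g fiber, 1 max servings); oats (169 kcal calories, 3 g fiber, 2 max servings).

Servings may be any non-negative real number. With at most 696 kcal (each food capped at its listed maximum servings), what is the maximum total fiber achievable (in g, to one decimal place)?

11.4 g

Fiber per kcal: almonds 0.02128, oats 0.01775, brown rice 0.008163.
Take 1 serving of almonds: uses 188 kcal, +4.0 g fiber (running total 4.0 g).
Take 2 servings of oats: uses 338 kcal, +6.0 g fiber (running total 10.0 g).
Take 0.6939 servings of brown rice: uses 170 kcal, +1.4 g fiber (running total 11.4 g).
Filling greedily by fiber-per-kcal is optimal for one linear limit, giving 11.4 g.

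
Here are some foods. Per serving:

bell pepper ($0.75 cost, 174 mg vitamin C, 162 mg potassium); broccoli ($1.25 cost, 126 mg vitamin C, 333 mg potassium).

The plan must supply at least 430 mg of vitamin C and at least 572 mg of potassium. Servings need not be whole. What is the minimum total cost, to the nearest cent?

$2.42

An LP optimum is at a vertex; with two nutrient constraints at most two foods are used. Check each candidate.
bell pepper only: max(430/174, 572/162) = 3.531 servings → $2.65.
broccoli only: max(430/126, 572/333) = 3.413 servings → $4.27.
bell pepper + broccoli with both tight: 1.895 servings and 0.7958 servings → $2.42.
The minimum over all feasible corners is $2.42.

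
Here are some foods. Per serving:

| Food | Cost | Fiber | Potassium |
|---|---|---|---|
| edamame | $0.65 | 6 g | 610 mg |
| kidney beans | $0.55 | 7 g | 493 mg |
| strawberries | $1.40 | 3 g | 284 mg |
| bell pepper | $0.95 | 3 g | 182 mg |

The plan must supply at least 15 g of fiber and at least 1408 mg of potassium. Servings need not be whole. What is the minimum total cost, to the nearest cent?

$1.51

For a min-cost LP with two ≥-constraints, a basic feasible solution has at most two positive variables.
edamame only: max(15/6, 1408/610) = 2.5 servings → $1.62.
kidney beans only: max(15/7, 1408/493) = 2.856 servings → $1.57.
strawberries only: max(15/3, 1408/284) = 5 servings → $7.00.
bell pepper only: max(15/3, 1408/182) = 7.736 servings → $7.35.
edamame + kidney beans with both tight: 1.876 servings and 0.5351 servings → $1.51.
edamame + strawberries with both targets exact would need a negative amount; discard.
edamame + bell pepper with both tight: 2.024 servings and 0.9512 servings → $2.22.
kidney beans + strawberries with both tight: 0.07073 servings and 4.835 servings → $6.81.
kidney beans + bell pepper: intersection lies outside the first quadrant.
strawberries + bell pepper with both tight: 4.882 servings and 0.1176 servings → $6.95.
Cheapest feasible corner: $1.51.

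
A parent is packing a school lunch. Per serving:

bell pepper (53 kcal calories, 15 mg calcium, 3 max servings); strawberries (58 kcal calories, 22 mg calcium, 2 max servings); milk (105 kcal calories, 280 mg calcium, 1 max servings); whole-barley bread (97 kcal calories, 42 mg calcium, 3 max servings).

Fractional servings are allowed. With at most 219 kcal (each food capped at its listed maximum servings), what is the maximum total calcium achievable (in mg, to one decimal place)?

329.4 mg

Calcium per kcal: milk 2.667, whole-barley bread 0.433, strawberries 0.3793, bell pepper 0.283.
Take 1 serving of milk: uses 105 kcal, +280.0 mg calcium (running total 280.0 mg).
Take 1.175 servings of whole-barley bread: uses 114 kcal, +49.4 mg calcium (running total 329.4 mg).
Filling greedily by calcium-per-kcal is optimal for one linear limit, giving 329.4 mg.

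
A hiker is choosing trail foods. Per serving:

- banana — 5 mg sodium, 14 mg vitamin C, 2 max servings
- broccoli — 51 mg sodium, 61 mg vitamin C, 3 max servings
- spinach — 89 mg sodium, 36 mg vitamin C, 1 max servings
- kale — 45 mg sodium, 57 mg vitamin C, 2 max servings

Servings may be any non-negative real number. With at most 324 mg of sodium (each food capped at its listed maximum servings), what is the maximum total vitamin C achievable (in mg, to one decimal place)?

Vitamin C per mg sodium: banana 2.8, kale 1.267, broccoli 1.196, spinach 0.4045.
Take 2 servings of banana: uses 10 mg sodium, +28.0 mg vitamin C (running total 28.0 mg).
Take 2 servings of kale: uses 90 mg sodium, +114.0 mg vitamin C (running total 142.0 mg).
Take 3 servings of broccoli: uses 153 mg sodium, +183.0 mg vitamin C (running total 325.0 mg).
Take 0.7978 servings of spinach: uses 71 mg sodium, +28.7 mg vitamin C (running total 353.7 mg).
Greedy by best ratio exhausts the sodium allowance optimally: 353.7 mg.

353.7 mg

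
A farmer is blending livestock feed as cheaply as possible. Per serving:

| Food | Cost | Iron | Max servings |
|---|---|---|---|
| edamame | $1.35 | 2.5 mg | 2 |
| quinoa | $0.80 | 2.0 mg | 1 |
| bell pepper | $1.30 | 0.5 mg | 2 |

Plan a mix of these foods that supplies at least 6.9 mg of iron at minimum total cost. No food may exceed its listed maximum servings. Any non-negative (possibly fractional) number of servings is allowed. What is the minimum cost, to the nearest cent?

$3.45

Cost per mg of iron: quinoa $0.4000, edamame $0.5400, bell pepper $2.6000.
Take 1 serving of quinoa: +2.0 mg iron for $0.80 (total $0.80, still need 4.9 mg).
Take 1.96 servings of edamame: +4.9 mg iron for $2.65 (total $3.45, still need 0.0 mg).
Filling from the cheapest source first is optimal under one linear minimum: $3.45.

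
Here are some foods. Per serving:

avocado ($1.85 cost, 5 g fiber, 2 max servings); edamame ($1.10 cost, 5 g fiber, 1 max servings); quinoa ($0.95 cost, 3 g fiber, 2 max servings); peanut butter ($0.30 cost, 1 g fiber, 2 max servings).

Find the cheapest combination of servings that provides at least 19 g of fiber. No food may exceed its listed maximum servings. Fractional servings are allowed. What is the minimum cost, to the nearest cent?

$5.82

Cost per g of fiber: edamame $0.2200, peanut butter $0.3000, quinoa $0.3167, avocado $0.3700.
Take 1 serving of edamame: +5.0 g fiber for $1.10 (total $1.10, still need 14.0 g).
Take 2 servings of peanut butter: +2.0 g fiber for $0.60 (total $1.70, still need 12.0 g).
Take 2 servings of quinoa: +6.0 g fiber for $1.90 (total $3.60, still need 6.0 g).
Take 1.2 servings of avocado: +6.0 g fiber for $2.22 (total $5.82, still need 0.0 g).
Greedy by cheapest-per-g is optimal for a single linear constraint, so the minimum cost is $5.82.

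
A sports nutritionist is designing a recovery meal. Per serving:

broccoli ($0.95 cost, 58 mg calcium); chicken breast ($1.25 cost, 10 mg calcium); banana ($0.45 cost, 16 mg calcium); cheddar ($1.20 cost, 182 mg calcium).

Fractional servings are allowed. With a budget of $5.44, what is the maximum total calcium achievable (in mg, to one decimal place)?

825.1 mg

Calcium per dollar: cheddar 151.7, broccoli 61.05, banana 35.56, chicken breast 8.
With no serving limits, spend the whole cost allowance on cheddar: $5.44 / $1.20 × 182 mg = 825.1 mg.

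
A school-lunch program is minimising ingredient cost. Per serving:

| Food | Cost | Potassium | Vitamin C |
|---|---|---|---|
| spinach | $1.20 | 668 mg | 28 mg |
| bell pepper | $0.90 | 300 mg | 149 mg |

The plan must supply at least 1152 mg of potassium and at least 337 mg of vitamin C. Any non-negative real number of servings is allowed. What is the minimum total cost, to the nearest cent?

This is a tiny linear program; its minimum lies at a vertex of the feasible set. List the vertices and price them.
spinach only: max(1152/668, 337/28) = 12.04 servings → $14.44.
bell pepper only: max(1152/300, 337/149) = 3.84 servings → $3.46.
spinach + bell pepper with both tight: 0.7741 servings and 2.116 servings → $2.83.
The minimum over all feasible corners is $2.83.

$2.83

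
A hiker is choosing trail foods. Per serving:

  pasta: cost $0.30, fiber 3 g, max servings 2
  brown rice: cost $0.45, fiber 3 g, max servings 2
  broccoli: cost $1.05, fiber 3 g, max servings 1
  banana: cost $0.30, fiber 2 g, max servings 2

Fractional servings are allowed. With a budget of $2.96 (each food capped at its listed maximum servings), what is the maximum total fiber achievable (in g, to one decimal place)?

18.5 g

Fiber per dollar: pasta 10, brown rice 6.667, banana 6.667, broccoli 2.857.
Take 2 servings of pasta: spends $0.60, +6.0 g fiber (running total 6.0 g).
Take 2 servings of brown rice: spends $0.90, +6.0 g fiber (running total 12.0 g).
Take 2 servings of banana: spends $0.60, +4.0 g fiber (running total 16.0 g).
Take 0.819 servings of broccoli: spends $0.86, +2.5 g fiber (running total 18.5 g).
Filling greedily by fiber-per-dollar is optimal for one linear limit, giving 18.5 g.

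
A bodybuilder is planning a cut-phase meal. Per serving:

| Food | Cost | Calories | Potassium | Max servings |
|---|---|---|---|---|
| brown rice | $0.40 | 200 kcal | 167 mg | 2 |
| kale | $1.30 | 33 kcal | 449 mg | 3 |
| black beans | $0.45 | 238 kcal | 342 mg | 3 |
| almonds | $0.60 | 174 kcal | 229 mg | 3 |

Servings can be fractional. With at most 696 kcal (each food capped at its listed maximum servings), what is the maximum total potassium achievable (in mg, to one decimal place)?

2204.9 mg

Potassium per kcal: kale 13.61, black beans 1.437, almonds 1.316, brown rice 0.835.
Take 3 servings of kale: uses 99 kcal, +1347.0 mg potassium (running total 1347.0 mg).
Take 2.508 servings of black beans: uses 597 kcal, +857.9 mg potassium (running total 2204.9 mg).
Filling greedily by potassium-per-kcal is optimal for one linear limit, giving 2204.9 mg.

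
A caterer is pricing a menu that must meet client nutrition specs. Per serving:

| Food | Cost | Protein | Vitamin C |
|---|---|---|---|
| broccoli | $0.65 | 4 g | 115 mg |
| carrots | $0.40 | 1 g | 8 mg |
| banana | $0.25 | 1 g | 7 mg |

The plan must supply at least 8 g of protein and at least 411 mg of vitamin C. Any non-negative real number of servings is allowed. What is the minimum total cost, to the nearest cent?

With two linear requirements the optimum uses one or two foods; enumerate the corners.
broccoli only: max(8/4, 411/115) = 3.574 servings → $2.32.
carrots only: max(8/1, 411/8) = 51.38 servings → $20.55.
banana only: max(8/1, 411/7) = 58.71 servings → $14.68.
broccoli + carrots: intersection lies outside the first quadrant.
broccoli + banana: the both-tight solution has a negative serving — not a feasible corner.
carrots + banana: intersection lies outside the first quadrant.
Cheapest feasible corner: $2.32.

$2.32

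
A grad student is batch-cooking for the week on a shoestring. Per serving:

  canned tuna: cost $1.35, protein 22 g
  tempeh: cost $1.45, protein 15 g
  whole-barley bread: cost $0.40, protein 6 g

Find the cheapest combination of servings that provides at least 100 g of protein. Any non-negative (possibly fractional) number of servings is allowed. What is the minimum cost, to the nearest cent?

Cost per g of protein: canned tuna $0.0614, whole-barley bread $0.0667, tempeh $0.0967.
With no serving limits, use only canned tuna: 100 g / 22 g = 4.545 servings × $1.35 = $6.14.

$6.14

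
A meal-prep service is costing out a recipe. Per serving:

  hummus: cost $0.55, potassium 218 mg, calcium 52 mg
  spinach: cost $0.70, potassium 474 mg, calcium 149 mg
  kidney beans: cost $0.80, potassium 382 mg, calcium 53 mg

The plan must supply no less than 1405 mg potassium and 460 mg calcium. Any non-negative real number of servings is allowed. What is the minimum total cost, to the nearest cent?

Minimising a linear cost over {potassium ≥ 1405, calcium ≥ 460, servings ≥ 0} — the optimum is at a vertex, using one or two foods.
hummus only: max(1405/218, 460/52) = 8.846 servings → $4.87.
spinach only: max(1405/474, 460/149) = 3.087 servings → $2.16.
kidney beans only: max(1405/382, 460/53) = 8.679 servings → $6.94.
hummus + spinach with both targets exact would need a negative amount; discard.
hummus + kidney beans: the both-tight solution has a negative serving — not a feasible corner.
spinach + kidney beans: the both-tight solution has a negative serving — not a feasible corner.
Cheapest feasible corner: $2.16.

$2.16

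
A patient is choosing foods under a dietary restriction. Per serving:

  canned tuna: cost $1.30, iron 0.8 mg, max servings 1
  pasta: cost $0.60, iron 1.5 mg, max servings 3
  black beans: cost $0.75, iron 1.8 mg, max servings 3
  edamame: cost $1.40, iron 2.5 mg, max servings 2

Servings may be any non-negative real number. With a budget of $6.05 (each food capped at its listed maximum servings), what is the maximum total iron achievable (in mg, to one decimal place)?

Iron per dollar: pasta 2.5, black beans 2.4, edamame 1.786, canned tuna 0.6154.
Take 3 servings of pasta: spends $1.80, +4.5 mg iron (running total 4.5 mg).
Take 3 servings of black beans: spends $2.25, +5.4 mg iron (running total 9.9 mg).
Take 1.429 servings of edamame: spends $2.00, +3.6 mg iron (running total 13.5 mg).
Filling greedily by iron-per-dollar is optimal for one linear limit, giving 13.5 mg.

13.5 mg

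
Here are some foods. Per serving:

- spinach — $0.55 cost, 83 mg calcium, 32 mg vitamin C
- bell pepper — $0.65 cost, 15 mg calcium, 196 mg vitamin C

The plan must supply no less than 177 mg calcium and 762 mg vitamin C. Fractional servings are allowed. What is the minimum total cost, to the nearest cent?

$3.18

For a min-cost LP with two ≥-constraints, a basic feasible solution has at most two positive variables.
spinach only: max(177/83, 762/32) = 23.81 servings → $13.10.
bell pepper only: max(177/15, 762/196) = 11.8 servings → $7.67.
spinach + bell pepper with both tight: 1.473 servings and 3.647 servings → $3.18.
Cheapest feasible corner: $3.18.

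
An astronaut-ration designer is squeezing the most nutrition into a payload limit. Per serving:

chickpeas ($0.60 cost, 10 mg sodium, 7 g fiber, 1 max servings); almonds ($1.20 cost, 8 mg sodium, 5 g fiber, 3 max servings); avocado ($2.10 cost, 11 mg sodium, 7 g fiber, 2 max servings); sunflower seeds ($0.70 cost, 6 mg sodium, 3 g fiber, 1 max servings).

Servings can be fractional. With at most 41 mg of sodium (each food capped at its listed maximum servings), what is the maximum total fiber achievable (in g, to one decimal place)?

Fiber per mg sodium: chickpeas 0.7, avocado 0.6364, almonds 0.625, sunflower seeds 0.5.
Take 1 serving of chickpeas: uses 10 mg sodium, +7.0 g fiber (running total 7.0 g).
Take 2 servings of avocado: uses 22 mg sodium, +14.0 g fiber (running total 21.0 g).
Take 1.125 servings of almonds: uses 9 mg sodium, +5.6 g fiber (running total 26.6 g).
Filling greedily by fiber-per-mg sodium is optimal for one linear limit, giving 26.6 g.

26.6 g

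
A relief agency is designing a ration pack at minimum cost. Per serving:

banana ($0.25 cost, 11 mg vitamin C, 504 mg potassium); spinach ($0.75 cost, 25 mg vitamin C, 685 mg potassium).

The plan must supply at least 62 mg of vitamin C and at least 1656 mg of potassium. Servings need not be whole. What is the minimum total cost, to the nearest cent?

$1.41

A basic optimal solution has at most two foods positive. Try each food alone and each pair with both targets met exactly.
banana only: max(62/11, 1656/504) = 5.636 servings → $1.41.
spinach only: max(62/25, 1656/685) = 2.48 servings → $1.86.
banana + spinach: intersection lies outside the first quadrant.
The minimum over all feasible corners is $1.41.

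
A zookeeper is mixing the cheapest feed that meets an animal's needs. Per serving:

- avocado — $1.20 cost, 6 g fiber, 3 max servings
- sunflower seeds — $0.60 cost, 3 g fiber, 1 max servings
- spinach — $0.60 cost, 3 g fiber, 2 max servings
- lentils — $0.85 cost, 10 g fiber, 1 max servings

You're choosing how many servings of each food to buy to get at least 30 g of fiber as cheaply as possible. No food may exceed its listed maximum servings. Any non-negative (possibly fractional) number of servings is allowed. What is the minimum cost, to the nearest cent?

Cost per g of fiber: lentils $0.0850, avocado $0.2000, sunflower seeds $0.2000, spinach $0.2000.
Take 1 serving of lentils: +10.0 g fiber for $0.85 (total $0.85, still need 20.0 g).
Take 3 servings of avocado: +18.0 g fiber for $3.60 (total $4.45, still need 2.0 g).
Take 0.6667 servings of sunflower seeds: +2.0 g fiber for $0.40 (total $4.85, still need 0.0 g).
Greedy by cheapest-per-g is optimal for a single linear constraint, so the minimum cost is $4.85.

$4.85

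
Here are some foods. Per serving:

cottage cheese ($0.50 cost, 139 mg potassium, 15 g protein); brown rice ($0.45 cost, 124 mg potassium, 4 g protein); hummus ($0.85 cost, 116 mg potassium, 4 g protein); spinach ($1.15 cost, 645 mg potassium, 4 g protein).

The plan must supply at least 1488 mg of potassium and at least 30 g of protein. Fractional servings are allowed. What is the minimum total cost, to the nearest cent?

$3.02

Compare the cost at each extreme point of the feasible region.
cottage cheese only: max(1488/139, 30/15) = 10.71 servings → $5.35.
brown rice only: max(1488/124, 30/4) = 12 servings → $5.40.
hummus only: max(1488/116, 30/4) = 12.83 servings → $10.90.
spinach only: max(1488/645, 30/4) = 7.5 servings → $8.62.
cottage cheese + brown rice with both targets exact would need a negative amount; discard.
cottage cheese + hummus: the both-tight solution has a negative serving — not a feasible corner.
cottage cheese + spinach with both tight: 1.469 servings and 1.99 servings → $3.02.
brown rice + hummus: intersection lies outside the first quadrant.
brown rice + spinach with both tight: 6.429 servings and 1.071 servings → $4.12.
hummus + spinach with both tight: 6.332 servings and 1.168 servings → $6.73.
Cheapest feasible corner: $3.02.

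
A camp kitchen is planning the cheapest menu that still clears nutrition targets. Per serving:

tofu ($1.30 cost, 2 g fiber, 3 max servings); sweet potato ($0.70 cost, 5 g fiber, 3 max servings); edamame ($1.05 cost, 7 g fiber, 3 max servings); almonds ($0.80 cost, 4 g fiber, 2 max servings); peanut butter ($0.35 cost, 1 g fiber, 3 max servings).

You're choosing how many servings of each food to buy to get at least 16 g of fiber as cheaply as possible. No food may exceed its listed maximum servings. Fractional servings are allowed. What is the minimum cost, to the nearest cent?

Cost per g of fiber: sweet potato $0.1400, edamame $0.1500, almonds $0.2000, peanut butter $0.3500, tofu $0.6500.
Take 3 servings of sweet potato: +15.0 g fiber for $2.10 (total $2.10, still need 1.0 g).
Take 0.1429 servings of edamame: +1.0 g fiber for $0.15 (total $2.25, still need 0.0 g).
Greedy by cheapest-per-g is optimal for a single linear constraint, so the minimum cost is $2.25.

$2.25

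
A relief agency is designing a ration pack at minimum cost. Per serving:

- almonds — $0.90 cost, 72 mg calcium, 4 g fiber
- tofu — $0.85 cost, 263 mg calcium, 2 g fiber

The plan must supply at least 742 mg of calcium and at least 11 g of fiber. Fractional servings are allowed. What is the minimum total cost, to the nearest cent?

almonds only: max(742/72, 11/4) = 10.31 servings → $9.28.
tofu only: max(742/263, 11/2) = 5.5 servings → $4.67.
almonds + tofu with both tight: 1.552 servings and 2.396 servings → $3.43.
So the least-cost plan costs $3.43.

$3.43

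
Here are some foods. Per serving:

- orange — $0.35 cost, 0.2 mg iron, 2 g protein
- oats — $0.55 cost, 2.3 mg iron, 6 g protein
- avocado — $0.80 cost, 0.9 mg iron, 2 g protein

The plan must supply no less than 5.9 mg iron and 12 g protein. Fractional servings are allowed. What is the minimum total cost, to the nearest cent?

The cheapest plan sits at a corner of the feasible region — with two constraints it uses at most two foods.
orange only: max(5.9/0.2, 12/2) = 29.5 servings → $10.32.
oats only: max(5.9/2.3, 12/6) = 2.565 servings → $1.41.
avocado only: max(5.9/0.9, 12/2) = 6.556 servings → $5.24.
orange + oats: the both-tight solution has a negative serving — not a feasible corner.
orange + avocado: the both-tight solution has a negative serving — not a feasible corner.
oats + avocado: intersection lies outside the first quadrant.
So the least-cost plan costs $1.41.

$1.41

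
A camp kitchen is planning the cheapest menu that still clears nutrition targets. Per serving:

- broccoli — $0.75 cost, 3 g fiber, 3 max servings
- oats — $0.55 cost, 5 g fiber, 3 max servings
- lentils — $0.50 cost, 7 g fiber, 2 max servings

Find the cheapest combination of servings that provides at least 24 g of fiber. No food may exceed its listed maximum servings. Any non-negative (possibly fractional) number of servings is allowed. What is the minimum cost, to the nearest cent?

$2.10

Cost per g of fiber: lentils $0.0714, oats $0.1100, broccoli $0.2500.
Take 2 servings of lentils: +14.0 g fiber for $1.00 (total $1.00, still need 10.0 g).
Take 2 servings of oats: +10.0 g fiber for $1.10 (total $2.10, still need 0.0 g).
Filling from the cheapest source first is optimal under one linear minimum: $2.10.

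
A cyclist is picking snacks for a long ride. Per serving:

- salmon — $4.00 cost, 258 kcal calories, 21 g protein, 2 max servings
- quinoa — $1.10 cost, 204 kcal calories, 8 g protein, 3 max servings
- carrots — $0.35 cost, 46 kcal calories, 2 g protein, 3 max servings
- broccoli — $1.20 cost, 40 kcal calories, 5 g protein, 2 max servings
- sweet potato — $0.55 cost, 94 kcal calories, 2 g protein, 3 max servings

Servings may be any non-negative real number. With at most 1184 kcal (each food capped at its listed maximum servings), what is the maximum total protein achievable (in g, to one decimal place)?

Protein per kcal: broccoli 0.125, salmon 0.0814, carrots 0.04348, quinoa 0.03922, sweet potato 0.02128.
Take 2 servings of broccoli: uses 80 kcal, +10.0 g protein (running total 10.0 g).
Take 2 servings of salmon: uses 516 kcal, +42.0 g protein (running total 52.0 g).
Take 3 servings of carrots: uses 138 kcal, +6.0 g protein (running total 58.0 g).
Take 2.206 servings of quinoa: uses 450 kcal, +17.6 g protein (running total 75.6 g).
Filling greedily by protein-per-kcal is optimal for one linear limit, giving 75.6 g.

75.6 g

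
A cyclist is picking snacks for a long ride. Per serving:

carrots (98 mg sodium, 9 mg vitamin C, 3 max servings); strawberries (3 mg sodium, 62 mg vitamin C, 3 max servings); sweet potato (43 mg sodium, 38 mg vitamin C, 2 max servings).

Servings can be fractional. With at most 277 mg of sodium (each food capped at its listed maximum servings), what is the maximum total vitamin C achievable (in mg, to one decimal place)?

278.7 mg

Vitamin C per mg sodium: strawberries 20.67, sweet potato 0.8837, carrots 0.09184.
Take 3 servings of strawberries: uses 9 mg sodium, +186.0 mg vitamin C (running total 186.0 mg).
Take 2 servings of sweet potato: uses 86 mg sodium, +76.0 mg vitamin C (running total 262.0 mg).
Take 1.857 servings of carrots: uses 182 mg sodium, +16.7 mg vitamin C (running total 278.7 mg).
Filling greedily by vitamin C-per-mg sodium is optimal for one linear limit, giving 278.7 mg.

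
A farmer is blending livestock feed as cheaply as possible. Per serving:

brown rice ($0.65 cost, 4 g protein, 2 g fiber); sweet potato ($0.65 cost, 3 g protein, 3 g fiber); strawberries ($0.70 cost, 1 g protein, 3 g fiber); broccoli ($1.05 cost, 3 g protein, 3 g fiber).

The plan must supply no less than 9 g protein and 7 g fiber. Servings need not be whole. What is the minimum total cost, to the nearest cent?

$1.73

This is a tiny linear program; its minimum lies at a vertex of the feasible set. List the vertices and price them.
brown rice only: max(9/4, 7/2) = 3.5 servings → $2.27.
sweet potato only: max(9/3, 7/3) = 3 servings → $1.95.
strawberries only: max(9/1, 7/3) = 9 servings → $6.30.
broccoli only: max(9/3, 7/3) = 3 servings → $3.15.
brown rice + sweet potato with both tight: 1 serving and 1.667 servings → $1.73.
brown rice + strawberries with both tight: 2 servings and 1 serving → $2.00.
brown rice + broccoli with both tight: 1 serving and 1.667 servings → $2.40.
sweet potato + strawberries: intersection lies outside the first quadrant.
sweet potato + broccoli (both tight): parallel constraints — no distinct corner.
strawberries + broccoli with both targets exact would need a negative amount; discard.
Cheapest feasible corner: $1.73.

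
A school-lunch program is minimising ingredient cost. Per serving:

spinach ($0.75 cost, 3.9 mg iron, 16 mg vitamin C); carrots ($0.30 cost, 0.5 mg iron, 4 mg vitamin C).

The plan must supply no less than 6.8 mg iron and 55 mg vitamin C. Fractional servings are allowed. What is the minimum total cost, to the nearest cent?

$2.58

With two linear requirements the optimum uses one or two foods; enumerate the corners.
spinach only: max(6.8/3.9, 55/16) = 3.438 servings → $2.58.
carrots only: max(6.8/0.5, 55/4) = 13.75 servings → $4.12.
spinach + carrots: the both-tight solution has a negative serving — not a feasible corner.
So the least-cost plan costs $2.58.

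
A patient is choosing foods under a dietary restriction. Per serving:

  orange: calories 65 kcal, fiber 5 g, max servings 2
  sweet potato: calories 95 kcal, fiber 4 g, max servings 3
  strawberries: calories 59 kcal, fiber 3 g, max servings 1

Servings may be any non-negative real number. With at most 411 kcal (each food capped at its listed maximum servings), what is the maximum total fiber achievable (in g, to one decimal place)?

22.3 g

Fiber per kcal: orange 0.07692, strawberries 0.05085, sweet potato 0.04211.
Take 2 servings of orange: uses 130 kcal, +10.0 g fiber (running total 10.0 g).
Take 1 serving of strawberries: uses 59 kcal, +3.0 g fiber (running total 13.0 g).
Take 2.337 servings of sweet potato: uses 222 kcal, +9.3 g fiber (running total 22.3 g).
Greedy by best ratio exhausts the calories allowance optimally: 22.3 g.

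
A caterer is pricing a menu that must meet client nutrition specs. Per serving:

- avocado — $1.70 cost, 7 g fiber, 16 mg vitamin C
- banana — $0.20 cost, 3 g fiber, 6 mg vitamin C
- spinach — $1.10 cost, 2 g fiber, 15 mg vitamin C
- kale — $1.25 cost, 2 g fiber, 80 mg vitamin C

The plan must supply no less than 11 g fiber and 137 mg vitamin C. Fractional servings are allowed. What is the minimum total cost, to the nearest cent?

A basic optimal solution has at most two foods positive. Try each food alone and each pair with both targets met exactly.
avocado only: max(11/7, 137/16) = 8.562 servings → $14.56.
banana only: max(11/3, 137/6) = 22.83 servings → $4.57.
spinach only: max(11/2, 137/15) = 9.133 servings → $10.05.
kale only: max(11/2, 137/80) = 5.5 servings → $6.88.
avocado + banana with both targets exact would need a negative amount; discard.
avocado + spinach: intersection lies outside the first quadrant.
avocado + kale with both tight: 1.148 servings and 1.483 servings → $3.80.
banana + spinach: intersection lies outside the first quadrant.
banana + kale with both tight: 2.658 servings and 1.513 servings → $2.42.
spinach + kale with both tight: 4.662 servings and 0.8385 servings → $6.18.
Cheapest feasible corner: $2.42.

$2.42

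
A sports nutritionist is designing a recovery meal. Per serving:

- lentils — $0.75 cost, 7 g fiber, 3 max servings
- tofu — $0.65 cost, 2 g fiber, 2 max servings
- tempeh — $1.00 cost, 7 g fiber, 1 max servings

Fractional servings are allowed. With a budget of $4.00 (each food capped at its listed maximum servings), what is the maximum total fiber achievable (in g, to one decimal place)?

30.3 g

Fiber per dollar: lentils 9.333, tempeh 7, tofu 3.077.
Take 3 servings of lentils: spends $2.25, +21.0 g fiber (running total 21.0 g).
Take 1 serving of tempeh: spends $1.00, +7.0 g fiber (running total 28.0 g).
Take 1.154 servings of tofu: spends $0.75, +2.3 g fiber (running total 30.3 g).
Filling greedily by fiber-per-dollar is optimal for one linear limit, giving 30.3 g.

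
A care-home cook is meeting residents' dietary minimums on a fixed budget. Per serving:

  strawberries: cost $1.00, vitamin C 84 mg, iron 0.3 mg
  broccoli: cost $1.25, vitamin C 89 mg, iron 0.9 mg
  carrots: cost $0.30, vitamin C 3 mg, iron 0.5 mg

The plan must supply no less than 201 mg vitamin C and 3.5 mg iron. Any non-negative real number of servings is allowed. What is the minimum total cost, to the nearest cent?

Compare the cost at each extreme point of the feasible region.
strawberries only: max(201/84, 3.5/0.3) = 11.67 servings → $11.67.
broccoli only: max(201/89, 3.5/0.9) = 3.889 servings → $4.86.
carrots only: max(201/3, 3.5/0.5) = 67 servings → $20.10.
strawberries + broccoli with both targets exact would need a negative amount; discard.
strawberries + carrots with both tight: 2.19 servings and 5.686 servings → $3.90.
broccoli + carrots with both tight: 2.153 servings and 3.124 servings → $3.63.
Cheapest feasible corner: $3.63.

$3.63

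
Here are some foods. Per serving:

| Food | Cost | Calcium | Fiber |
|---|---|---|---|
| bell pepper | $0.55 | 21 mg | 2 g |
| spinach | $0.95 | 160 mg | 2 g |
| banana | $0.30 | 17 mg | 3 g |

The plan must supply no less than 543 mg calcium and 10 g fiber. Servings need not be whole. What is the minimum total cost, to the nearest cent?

$3.45

The cheapest plan sits at a corner of the feasible region — with two constraints it uses at most two foods.
bell pepper only: max(543/21, 10/2) = 25.86 servings → $14.22.
spinach only: max(543/160, 10/2) = 5 servings → $4.75.
banana only: max(543/17, 10/3) = 31.94 servings → $9.58.
bell pepper + spinach with both tight: 1.849 servings and 3.151 servings → $4.01.
bell pepper + banana with both targets exact would need a negative amount; discard.
spinach + banana with both tight: 3.271 servings and 1.152 servings → $3.45.
The minimum over all feasible corners is $3.45.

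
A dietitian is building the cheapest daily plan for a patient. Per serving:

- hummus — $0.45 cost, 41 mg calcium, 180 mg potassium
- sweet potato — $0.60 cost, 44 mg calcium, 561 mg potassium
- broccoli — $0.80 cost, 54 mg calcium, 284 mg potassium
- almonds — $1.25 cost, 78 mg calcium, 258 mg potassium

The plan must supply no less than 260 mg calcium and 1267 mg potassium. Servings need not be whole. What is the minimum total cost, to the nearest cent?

$2.89

The cheapest plan sits at a corner of the feasible region — with two constraints it uses at most two foods.
hummus only: max(260/41, 1267/180) = 7.039 servings → $3.17.
sweet potato only: max(260/44, 1267/561) = 5.909 servings → $3.55.
broccoli only: max(260/54, 1267/284) = 4.815 servings → $3.85.
almonds only: max(260/78, 1267/258) = 4.911 servings → $6.14.
hummus + sweet potato with both tight: 5.975 servings and 0.3413 servings → $2.89.
hummus + broccoli with both tight: 2.818 servings and 2.675 servings → $3.41.
hummus + almonds with both targets exact would need a negative amount; discard.
sweet potato + broccoli: intersection lies outside the first quadrant.
sweet potato + almonds with both tight: 0.9796 servings and 2.781 servings → $4.06.
broccoli + almonds with both tight: 3.862 servings and 0.6596 servings → $3.91.
The minimum over all feasible corners is $2.89.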